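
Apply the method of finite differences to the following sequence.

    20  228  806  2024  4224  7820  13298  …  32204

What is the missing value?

21216

Using the first 7 terms:
208  578  1218  2200  3596  5478
370  640  982  1396  1882
270  342  414  486
72  72  72
Constant fourth difference = 72.
Extend forward: 486 + 72 = 558;  1882 + 558 = 2440;  5478 + 2440 = 7918;  13298 + 7918 = 21216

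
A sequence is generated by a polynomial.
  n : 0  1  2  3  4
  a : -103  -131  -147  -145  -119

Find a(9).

Δ: -28 , -16 , 2 , 26
Δ²: 12 , 18 , 24
Δ³: 6 , 6
Third differences constant at 6.
24 + 6 = 30;  26 + 30 = 56;  -119 + 56 = -63
30 + 6 = 36;  56 + 36 = 92;  -63 + 92 = 29
36 + 6 = 42;  92 + 42 = 134;  29 + 134 = 163
42 + 6 = 48;  134 + 48 = 182;  163 + 182 = 345
48 + 6 = 54;  182 + 54 = 236;  345 + 236 = 581

581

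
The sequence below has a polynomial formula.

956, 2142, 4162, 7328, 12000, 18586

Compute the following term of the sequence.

D1: 1186, 2020, 3166, 4672, 6586
D2: 834, 1146, 1506, 1914
D3: 312, 360, 408
D4: 48, 48
Fourth differences constant at 48.
408 + 48 = 456;  1914 + 456 = 2370;  6586 + 2370 = 8956;  18586 + 8956 = 27542

27542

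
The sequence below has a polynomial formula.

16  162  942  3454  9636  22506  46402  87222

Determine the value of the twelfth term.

605742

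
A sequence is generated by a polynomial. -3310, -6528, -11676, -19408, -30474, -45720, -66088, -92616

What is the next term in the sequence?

Δ: -3218  -5148  -7732  -11066  -15246  -20368  -26528
Δ²: -1930  -2584  -3334  -4180  -5122  -6160
Δ³: -654  -750  -846  -942  -1038
Δ⁴: -96  -96  -96  -96
The fourth differences are constant (-96).
-1038 − 96 = -1134;  -6160 − 1134 = -7294;  -26528 − 7294 = -33822;  -92616 − 33822 = -126438

-126438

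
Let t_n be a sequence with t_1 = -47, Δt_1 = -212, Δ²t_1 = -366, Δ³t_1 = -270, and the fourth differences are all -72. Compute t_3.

Build the table forward from the leading diagonal:
Fourth differences: -72  -72  -72
Third differences: -270  -342  -414
Second differences: -366  -636  -978
First differences: -212  -578  -1214
t: -47  -259  -837

-837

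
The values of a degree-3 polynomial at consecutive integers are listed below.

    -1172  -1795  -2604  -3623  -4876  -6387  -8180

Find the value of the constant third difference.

-24

D1: -623, -809, -1019, -1253, -1511, -1793
D2: -186, -210, -234, -258, -282
D3: -24, -24, -24, -24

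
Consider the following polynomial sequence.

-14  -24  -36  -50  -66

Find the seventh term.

Δ: -10 , -12 , -14 , -16
Δ²: -2 , -2 , -2
Second differences constant at -2.
-16 − 2 = -18;  -66 − 18 = -84
-18 − 2 = -20;  -84 − 20 = -104

-104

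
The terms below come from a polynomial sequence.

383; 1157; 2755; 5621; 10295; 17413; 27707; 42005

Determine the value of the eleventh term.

Δ: 774, 1598, 2866, 4674, 7118, 10294, 14298
Δ²: 824, 1268, 1808, 2444, 3176, 4004
Δ³: 444, 540, 636, 732, 828
Δ⁴: 96, 96, 96, 96
Fourth differences constant at 96.
828 + 96 = 924;  4004 + 924 = 4928;  14298 + 4928 = 19226;  42005 + 19226 = 61231
924 + 96 = 1020;  4928 + 1020 = 5948;  19226 + 5948 = 25174;  61231 + 25174 = 86405
1020 + 96 = 1116;  5948 + 1116 = 7064;  25174 + 7064 = 32238;  86405 + 32238 = 118643

118643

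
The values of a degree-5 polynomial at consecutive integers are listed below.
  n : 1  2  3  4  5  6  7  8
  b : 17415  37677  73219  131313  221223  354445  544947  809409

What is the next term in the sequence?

1167463

D1: 20262  35542  58094  89910  133222  190502  264462
D2: 15280  22552  31816  43312  57280  73960
D3: 7272  9264  11496  13968  16680
D4: 1992  2232  2472  2712
D5: 240  240  240
Constant fifth difference = 240, so extend:
2712 + 240 = 2952;  16680 + 2952 = 19632;  73960 + 19632 = 93592;  264462 + 93592 = 358054;  809409 + 358054 = 1167463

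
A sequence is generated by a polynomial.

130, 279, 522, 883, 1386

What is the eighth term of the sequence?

3987

Δ: 149, 243, 361, 503
Δ²: 94, 118, 142
Δ³: 24, 24
Constant third difference = 24, so extend:
142 + 24 = 166;  503 + 166 = 669;  1386 + 669 = 2055
166 + 24 = 190;  669 + 190 = 859;  2055 + 859 = 2914
190 + 24 = 214;  859 + 214 = 1073;  2914 + 1073 = 3987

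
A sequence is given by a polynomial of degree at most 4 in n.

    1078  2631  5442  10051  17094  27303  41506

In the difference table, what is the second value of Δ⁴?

D1: 1553, 2811, 4609, 7043, 10209, 14203
D2: 1258, 1798, 2434, 3166, 3994
D3: 540, 636, 732, 828
D4: 96, 96, 96

96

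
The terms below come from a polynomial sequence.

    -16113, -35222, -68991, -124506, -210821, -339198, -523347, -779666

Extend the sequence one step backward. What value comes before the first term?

-6306

-19109  -33769  -55515  -86315  -128377  -184149  -256319
-14660  -21746  -30800  -42062  -55772  -72170
-7086  -9054  -11262  -13710  -16398
-1968  -2208  -2448  -2688
-240  -240  -240
The fifth differences are constant at -240.
Work back: -1968 + 240 = -1728;  -7086 + 1728 = -5358;  -14660 + 5358 = -9302;  -19109 + 9302 = -9807;  -16113 + 9807 = -6306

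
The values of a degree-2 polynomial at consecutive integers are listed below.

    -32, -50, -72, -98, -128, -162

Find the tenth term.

-338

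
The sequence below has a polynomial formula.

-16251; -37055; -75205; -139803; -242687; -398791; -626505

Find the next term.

-948035

D1: -20804 , -38150 , -64598 , -102884 , -156104 , -227714
D2: -17346 , -26448 , -38286 , -53220 , -71610
D3: -9102 , -11838 , -14934 , -18390
D4: -2736 , -3096 , -3456
D5: -360 , -360
The fifth differences are constant (-360).
-3456 − 360 = -3816;  -18390 − 3816 = -22206;  -71610 − 22206 = -93816;  -227714 − 93816 = -321530;  -626505 − 321530 = -948035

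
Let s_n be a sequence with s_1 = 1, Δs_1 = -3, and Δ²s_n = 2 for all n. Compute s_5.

Build the table forward from the leading diagonal:
D2: 2, 2, 2, 2, 2
D1: -3, -1, 1, 3, 5
s: 1, -2, -3, -2, 1

1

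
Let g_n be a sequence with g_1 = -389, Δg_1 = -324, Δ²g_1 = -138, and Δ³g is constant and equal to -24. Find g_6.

Build the table forward from the leading diagonal:
D3: -24, -24, -24, -24, -24, -24
D2: -138, -162, -186, -210, -234, -258
D1: -324, -462, -624, -810, -1020, -1254
g: -389, -713, -1175, -1799, -2609, -3629

-3629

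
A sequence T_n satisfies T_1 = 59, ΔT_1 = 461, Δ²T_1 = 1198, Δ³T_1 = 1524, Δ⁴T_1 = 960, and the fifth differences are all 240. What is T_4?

6560

Build the table forward from the leading diagonal:
Fifth differences: 240  240  240  240
Fourth differences: 960  1200  1440  1680
Third differences: 1524  2484  3684  5124
Second differences: 1198  2722  5206  8890
First differences: 461  1659  4381  9587
T: 59  520  2179  6560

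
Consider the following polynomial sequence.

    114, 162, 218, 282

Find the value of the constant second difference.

8

First differences: 48, 56, 64
Second differences: 8, 8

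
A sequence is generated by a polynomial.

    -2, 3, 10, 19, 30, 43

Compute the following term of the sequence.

58

D1: 5 , 7 , 9 , 11 , 13
D2: 2 , 2 , 2 , 2
The second differences are constant (2).
13 + 2 = 15;  43 + 15 = 58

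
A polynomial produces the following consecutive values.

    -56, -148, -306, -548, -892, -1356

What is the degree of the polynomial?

3

D1: -92, -158, -242, -344, -464
D2: -66, -84, -102, -120
D3: -18, -18, -18
The third differences are constant, so the polynomial has degree 3.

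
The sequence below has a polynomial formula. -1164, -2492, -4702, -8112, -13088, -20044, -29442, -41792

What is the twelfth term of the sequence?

-132592

First differences: -1328, -2210, -3410, -4976, -6956, -9398, -12350
Second differences: -882, -1200, -1566, -1980, -2442, -2952
Third differences: -318, -366, -414, -462, -510
Fourth differences: -48, -48, -48, -48
Constant fourth difference = -48, so extend:
-510 − 48 = -558;  -2952 − 558 = -3510;  -12350 − 3510 = -15860;  -41792 − 15860 = -57652
-558 − 48 = -606;  -3510 − 606 = -4116;  -15860 − 4116 = -19976;  -57652 − 19976 = -77628
-606 − 48 = -654;  -4116 − 654 = -4770;  -19976 − 4770 = -24746;  -77628 − 24746 = -102374
-654 − 48 = -702;  -4770 − 702 = -5472;  -24746 − 5472 = -30218;  -102374 − 30218 = -132592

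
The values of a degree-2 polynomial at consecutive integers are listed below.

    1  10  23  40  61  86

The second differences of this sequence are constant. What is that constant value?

Δ: 9, 13, 17, 21, 25
Δ²: 4, 4, 4, 4

4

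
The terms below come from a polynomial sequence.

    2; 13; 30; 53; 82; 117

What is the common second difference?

6

First differences: 11, 17, 23, 29, 35
Second differences: 6, 6, 6, 6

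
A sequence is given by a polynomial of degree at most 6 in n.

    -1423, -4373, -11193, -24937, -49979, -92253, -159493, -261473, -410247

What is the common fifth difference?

D1: -2950, -6820, -13744, -25042, -42274, -67240, -101980, -148774
D2: -3870, -6924, -11298, -17232, -24966, -34740, -46794
D3: -3054, -4374, -5934, -7734, -9774, -12054
D4: -1320, -1560, -1800, -2040, -2280
D5: -240, -240, -240, -240

-240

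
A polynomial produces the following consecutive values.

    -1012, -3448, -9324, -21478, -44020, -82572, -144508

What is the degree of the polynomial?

First differences: -2436, -5876, -12154, -22542, -38552, -61936
Second differences: -3440, -6278, -10388, -16010, -23384
Third differences: -2838, -4110, -5622, -7374
Fourth differences: -1272, -1512, -1752
Fifth differences: -240, -240
The fifth differences are constant, so the polynomial has degree 5.

5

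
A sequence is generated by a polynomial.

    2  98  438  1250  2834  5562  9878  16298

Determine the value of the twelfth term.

D1: 96, 340, 812, 1584, 2728, 4316, 6420
D2: 244, 472, 772, 1144, 1588, 2104
D3: 228, 300, 372, 444, 516
D4: 72, 72, 72, 72
The fourth differences are constant (72).
516 + 72 = 588;  2104 + 588 = 2692;  6420 + 2692 = 9112;  16298 + 9112 = 25410
588 + 72 = 660;  2692 + 660 = 3352;  9112 + 3352 = 12464;  25410 + 12464 = 37874
660 + 72 = 732;  3352 + 732 = 4084;  12464 + 4084 = 16548;  37874 + 16548 = 54422
732 + 72 = 804;  4084 + 804 = 4888;  16548 + 4888 = 21436;  54422 + 21436 = 75858

75858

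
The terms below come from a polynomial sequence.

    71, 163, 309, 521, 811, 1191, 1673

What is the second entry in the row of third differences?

12

Δ: 92, 146, 212, 290, 380, 482
Δ²: 54, 66, 78, 90, 102
Δ³: 12, 12, 12, 12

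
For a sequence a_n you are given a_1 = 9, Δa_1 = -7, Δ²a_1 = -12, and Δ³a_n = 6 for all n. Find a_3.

Build the table forward from the leading diagonal:
Third differences: 6  6  6
Second differences: -12  -6  0
First differences: -7  -19  -25
a: 9  2  -17

-17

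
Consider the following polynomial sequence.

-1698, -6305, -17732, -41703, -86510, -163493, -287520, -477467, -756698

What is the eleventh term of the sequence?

-1701788

Δ: -4607, -11427, -23971, -44807, -76983, -124027, -189947, -279231
Δ²: -6820, -12544, -20836, -32176, -47044, -65920, -89284
Δ³: -5724, -8292, -11340, -14868, -18876, -23364
Δ⁴: -2568, -3048, -3528, -4008, -4488
Δ⁵: -480, -480, -480, -480
Constant fifth difference = -480, so extend:
-4488 − 480 = -4968;  -23364 − 4968 = -28332;  -89284 − 28332 = -117616;  -279231 − 117616 = -396847;  -756698 − 396847 = -1153545
-4968 − 480 = -5448;  -28332 − 5448 = -33780;  -117616 − 33780 = -151396;  -396847 − 151396 = -548243;  -1153545 − 548243 = -1701788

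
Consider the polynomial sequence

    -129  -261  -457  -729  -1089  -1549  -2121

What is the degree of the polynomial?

3

First differences: -132, -196, -272, -360, -460, -572
Second differences: -64, -76, -88, -100, -112
Third differences: -12, -12, -12, -12
The third differences are constant, so the polynomial has degree 3.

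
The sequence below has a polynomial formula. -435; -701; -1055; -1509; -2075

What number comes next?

First differences: -266 , -354 , -454 , -566
Second differences: -88 , -100 , -112
Third differences: -12 , -12
Third differences constant at -12.
-112 − 12 = -124;  -566 − 124 = -690;  -2075 − 690 = -2765

-2765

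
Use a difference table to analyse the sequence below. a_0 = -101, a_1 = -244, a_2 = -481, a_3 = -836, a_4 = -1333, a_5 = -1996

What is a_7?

-143, -237, -355, -497, -663
-94, -118, -142, -166
-24, -24, -24
Constant third difference = -24, so extend:
-166 − 24 = -190;  -663 − 190 = -853;  -1996 − 853 = -2849
-190 − 24 = -214;  -853 − 214 = -1067;  -2849 − 1067 = -3916

-3916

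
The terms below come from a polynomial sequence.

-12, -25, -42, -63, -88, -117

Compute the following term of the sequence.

First differences: -13, -17, -21, -25, -29
Second differences: -4, -4, -4, -4
Second differences constant at -4.
-29 − 4 = -33;  -117 − 33 = -150

-150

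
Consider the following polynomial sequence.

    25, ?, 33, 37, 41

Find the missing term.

29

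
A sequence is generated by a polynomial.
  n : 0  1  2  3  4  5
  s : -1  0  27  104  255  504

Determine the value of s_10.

4059

D1: 1, 27, 77, 151, 249
D2: 26, 50, 74, 98
D3: 24, 24, 24
Third differences constant at 24.
98 + 24 = 122;  249 + 122 = 371;  504 + 371 = 875
122 + 24 = 146;  371 + 146 = 517;  875 + 517 = 1392
146 + 24 = 170;  517 + 170 = 687;  1392 + 687 = 2079
170 + 24 = 194;  687 + 194 = 881;  2079 + 881 = 2960
194 + 24 = 218;  881 + 218 = 1099;  2960 + 1099 = 4059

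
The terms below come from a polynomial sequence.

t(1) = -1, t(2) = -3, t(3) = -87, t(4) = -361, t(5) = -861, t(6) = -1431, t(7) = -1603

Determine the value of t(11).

D1: -2  -84  -274  -500  -570  -172
D2: -82  -190  -226  -70  398
D3: -108  -36  156  468
D4: 72  192  312
D5: 120  120
Fifth differences constant at 120.
312 + 120 = 432;  468 + 432 = 900;  398 + 900 = 1298;  -172 + 1298 = 1126;  -1603 + 1126 = -477
432 + 120 = 552;  900 + 552 = 1452;  1298 + 1452 = 2750;  1126 + 2750 = 3876;  -477 + 3876 = 3399
552 + 120 = 672;  1452 + 672 = 2124;  2750 + 2124 = 4874;  3876 + 4874 = 8750;  3399 + 8750 = 12149
672 + 120 = 792;  2124 + 792 = 2916;  4874 + 2916 = 7790;  8750 + 7790 = 16540;  12149 + 16540 = 28689

28689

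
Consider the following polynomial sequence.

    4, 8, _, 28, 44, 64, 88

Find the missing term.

Using the last 4 terms:
First differences: 16  20  24
Second differences: 4  4
Constant second difference = 4.
Extend backward: 16 − 4 = 12;  28 − 12 = 16

16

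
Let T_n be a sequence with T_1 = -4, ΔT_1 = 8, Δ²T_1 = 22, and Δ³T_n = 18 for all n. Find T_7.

734

Build the table forward from the leading diagonal:
Δ³: 18  18  18  18  18  18  18
Δ²: 22  40  58  76  94  112  130
Δ: 8  30  70  128  204  298  410
T: -4  4  34  104  232  436  734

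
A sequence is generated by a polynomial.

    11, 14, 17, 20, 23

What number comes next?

26

First differences: 3, 3, 3, 3
Constant first difference = 3, so extend:
23 + 3 = 26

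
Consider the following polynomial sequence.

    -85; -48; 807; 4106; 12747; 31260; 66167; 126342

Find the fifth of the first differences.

18513

D1: 37, 855, 3299, 8641, 18513, 34907, 60175
D2: 818, 2444, 5342, 9872, 16394, 25268
D3: 1626, 2898, 4530, 6522, 8874
D4: 1272, 1632, 1992, 2352
D5: 360, 360, 360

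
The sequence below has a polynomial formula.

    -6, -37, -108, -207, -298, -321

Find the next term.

D1: -31  -71  -99  -91  -23
D2: -40  -28  8  68
D3: 12  36  60
D4: 24  24
The fourth differences are constant (24).
60 + 24 = 84;  68 + 84 = 152;  -23 + 152 = 129;  -321 + 129 = -192

-192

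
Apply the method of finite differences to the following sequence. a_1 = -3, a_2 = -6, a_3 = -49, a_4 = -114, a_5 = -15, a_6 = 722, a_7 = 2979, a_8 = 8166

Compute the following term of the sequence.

18341

Δ: -3, -43, -65, 99, 737, 2257, 5187
Δ²: -40, -22, 164, 638, 1520, 2930
Δ³: 18, 186, 474, 882, 1410
Δ⁴: 168, 288, 408, 528
Δ⁵: 120, 120, 120
Constant fifth difference = 120, so extend:
528 + 120 = 648;  1410 + 648 = 2058;  2930 + 2058 = 4988;  5187 + 4988 = 10175;  8166 + 10175 = 18341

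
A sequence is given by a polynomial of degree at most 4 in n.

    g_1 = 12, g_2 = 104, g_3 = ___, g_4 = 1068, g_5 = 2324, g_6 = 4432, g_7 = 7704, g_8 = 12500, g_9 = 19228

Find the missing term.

400

Using the last 6 terms:
D1: 1256, 2108, 3272, 4796, 6728
D2: 852, 1164, 1524, 1932
D3: 312, 360, 408
D4: 48, 48
Constant fourth difference = 48.
Extend backward: 312 − 48 = 264;  852 − 264 = 588;  1256 − 588 = 668;  1068 − 668 = 400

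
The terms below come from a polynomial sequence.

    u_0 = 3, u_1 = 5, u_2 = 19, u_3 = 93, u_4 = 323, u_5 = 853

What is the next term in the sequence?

Δ: 2, 14, 74, 230, 530
Δ²: 12, 60, 156, 300
Δ³: 48, 96, 144
Δ⁴: 48, 48
Constant fourth difference = 48, so extend:
144 + 48 = 192;  300 + 192 = 492;  530 + 492 = 1022;  853 + 1022 = 1875

1875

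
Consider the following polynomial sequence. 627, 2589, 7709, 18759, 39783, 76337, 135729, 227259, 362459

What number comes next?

555333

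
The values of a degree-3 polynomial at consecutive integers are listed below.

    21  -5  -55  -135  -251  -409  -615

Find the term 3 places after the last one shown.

-1581

First differences: -26, -50, -80, -116, -158, -206
Second differences: -24, -30, -36, -42, -48
Third differences: -6, -6, -6, -6
Constant third difference = -6, so extend:
-48 − 6 = -54;  -206 − 54 = -260;  -615 − 260 = -875
-54 − 6 = -60;  -260 − 60 = -320;  -875 − 320 = -1195
-60 − 6 = -66;  -320 − 66 = -386;  -1195 − 386 = -1581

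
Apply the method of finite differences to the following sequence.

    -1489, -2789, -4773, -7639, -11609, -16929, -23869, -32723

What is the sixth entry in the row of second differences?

First differences: -1300, -1984, -2866, -3970, -5320, -6940, -8854
Second differences: -684, -882, -1104, -1350, -1620, -1914
Third differences: -198, -222, -246, -270, -294
Fourth differences: -24, -24, -24, -24

-1914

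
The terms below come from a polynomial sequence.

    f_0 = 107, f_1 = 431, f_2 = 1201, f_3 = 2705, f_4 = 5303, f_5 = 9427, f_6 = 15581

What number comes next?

24341

324 , 770 , 1504 , 2598 , 4124 , 6154
446 , 734 , 1094 , 1526 , 2030
288 , 360 , 432 , 504
72 , 72 , 72
The fourth differences are constant (72).
504 + 72 = 576;  2030 + 576 = 2606;  6154 + 2606 = 8760;  15581 + 8760 = 24341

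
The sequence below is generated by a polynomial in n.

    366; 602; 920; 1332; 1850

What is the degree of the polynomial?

3

D1: 236, 318, 412, 518
D2: 82, 94, 106
D3: 12, 12
The third differences are constant, so the polynomial has degree 3.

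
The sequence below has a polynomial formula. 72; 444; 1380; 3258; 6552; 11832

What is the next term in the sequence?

19764

372, 936, 1878, 3294, 5280
564, 942, 1416, 1986
378, 474, 570
96, 96
Fourth differences constant at 96.
570 + 96 = 666;  1986 + 666 = 2652;  5280 + 2652 = 7932;  11832 + 7932 = 19764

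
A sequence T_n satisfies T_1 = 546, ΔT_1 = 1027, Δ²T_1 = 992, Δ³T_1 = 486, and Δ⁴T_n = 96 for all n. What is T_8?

Build the table forward from the leading diagonal:
Fourth differences: 96  96  96  96  96  96  96  96
Third differences: 486  582  678  774  870  966  1062  1158
Second differences: 992  1478  2060  2738  3512  4382  5348  6410
First differences: 1027  2019  3497  5557  8295  11807  16189  21537
T: 546  1573  3592  7089  12646  20941  32748  48937

48937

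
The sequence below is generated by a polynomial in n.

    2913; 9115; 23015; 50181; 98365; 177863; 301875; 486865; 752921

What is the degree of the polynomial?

5

Δ: 6202, 13900, 27166, 48184, 79498, 124012, 184990, 266056
Δ²: 7698, 13266, 21018, 31314, 44514, 60978, 81066
Δ³: 5568, 7752, 10296, 13200, 16464, 20088
Δ⁴: 2184, 2544, 2904, 3264, 3624
Δ⁵: 360, 360, 360, 360
The fifth differences are constant, so the polynomial has degree 5.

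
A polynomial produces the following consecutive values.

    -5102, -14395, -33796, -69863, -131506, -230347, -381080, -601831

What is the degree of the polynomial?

5

Δ: -9293, -19401, -36067, -61643, -98841, -150733, -220751
Δ²: -10108, -16666, -25576, -37198, -51892, -70018
Δ³: -6558, -8910, -11622, -14694, -18126
Δ⁴: -2352, -2712, -3072, -3432
Δ⁵: -360, -360, -360
The fifth differences are constant, so the polynomial has degree 5.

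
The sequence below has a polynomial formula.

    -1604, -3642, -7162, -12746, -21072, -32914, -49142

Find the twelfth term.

-233242

First differences: -2038  -3520  -5584  -8326  -11842  -16228
Second differences: -1482  -2064  -2742  -3516  -4386
Third differences: -582  -678  -774  -870
Fourth differences: -96  -96  -96
The fourth differences are constant (-96).
-870 − 96 = -966;  -4386 − 966 = -5352;  -16228 − 5352 = -21580;  -49142 − 21580 = -70722
-966 − 96 = -1062;  -5352 − 1062 = -6414;  -21580 − 6414 = -27994;  -70722 − 27994 = -98716
-1062 − 96 = -1158;  -6414 − 1158 = -7572;  -27994 − 7572 = -35566;  -98716 − 35566 = -134282
-1158 − 96 = -1254;  -7572 − 1254 = -8826;  -35566 − 8826 = -44392;  -134282 − 44392 = -178674
-1254 − 96 = -1350;  -8826 − 1350 = -10176;  -44392 − 10176 = -54568;  -178674 − 54568 = -233242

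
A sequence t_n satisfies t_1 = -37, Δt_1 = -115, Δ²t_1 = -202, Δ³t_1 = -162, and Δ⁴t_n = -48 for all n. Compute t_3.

Build the table forward from the leading diagonal:
D4: -48  -48  -48
D3: -162  -210  -258
D2: -202  -364  -574
D1: -115  -317  -681
t: -37  -152  -469

-469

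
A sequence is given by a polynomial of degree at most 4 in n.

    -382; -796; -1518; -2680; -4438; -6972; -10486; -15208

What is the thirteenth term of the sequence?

-66598

D1: -414, -722, -1162, -1758, -2534, -3514, -4722
D2: -308, -440, -596, -776, -980, -1208
D3: -132, -156, -180, -204, -228
D4: -24, -24, -24, -24
Fourth differences constant at -24.
-228 − 24 = -252;  -1208 − 252 = -1460;  -4722 − 1460 = -6182;  -15208 − 6182 = -21390
-252 − 24 = -276;  -1460 − 276 = -1736;  -6182 − 1736 = -7918;  -21390 − 7918 = -29308
-276 − 24 = -300;  -1736 − 300 = -2036;  -7918 − 2036 = -9954;  -29308 − 9954 = -39262
-300 − 24 = -324;  -2036 − 324 = -2360;  -9954 − 2360 = -12314;  -39262 − 12314 = -51576
-324 − 24 = -348;  -2360 − 348 = -2708;  -12314 − 2708 = -15022;  -51576 − 15022 = -66598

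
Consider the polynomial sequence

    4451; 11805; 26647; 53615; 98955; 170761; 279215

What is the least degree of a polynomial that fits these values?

5

First differences: 7354, 14842, 26968, 45340, 71806, 108454
Second differences: 7488, 12126, 18372, 26466, 36648
Third differences: 4638, 6246, 8094, 10182
Fourth differences: 1608, 1848, 2088
Fifth differences: 240, 240
The fifth differences are constant, so the polynomial has degree 5.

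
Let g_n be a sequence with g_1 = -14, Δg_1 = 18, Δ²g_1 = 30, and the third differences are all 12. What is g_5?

Build the table forward from the leading diagonal:
D3: 12, 12, 12, 12, 12
D2: 30, 42, 54, 66, 78
D1: 18, 48, 90, 144, 210
g: -14, 4, 52, 142, 286

286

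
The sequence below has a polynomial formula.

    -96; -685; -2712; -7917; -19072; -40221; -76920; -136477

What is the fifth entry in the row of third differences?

-7308

First differences: -589, -2027, -5205, -11155, -21149, -36699, -59557
Second differences: -1438, -3178, -5950, -9994, -15550, -22858
Third differences: -1740, -2772, -4044, -5556, -7308
Fourth differences: -1032, -1272, -1512, -1752
Fifth differences: -240, -240, -240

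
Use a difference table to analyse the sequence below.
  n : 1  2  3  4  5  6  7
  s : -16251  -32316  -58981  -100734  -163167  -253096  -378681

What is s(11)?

-1454541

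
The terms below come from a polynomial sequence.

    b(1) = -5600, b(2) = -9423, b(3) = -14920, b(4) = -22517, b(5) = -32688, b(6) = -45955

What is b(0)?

-3073

Δ: -3823  -5497  -7597  -10171  -13267
Δ²: -1674  -2100  -2574  -3096
Δ³: -426  -474  -522
Δ⁴: -48  -48
The fourth differences are constant at -48.
Work back: -426 + 48 = -378;  -1674 + 378 = -1296;  -3823 + 1296 = -2527;  -5600 + 2527 = -3073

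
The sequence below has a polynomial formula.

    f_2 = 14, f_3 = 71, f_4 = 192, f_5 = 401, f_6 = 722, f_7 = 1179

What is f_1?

Δ: 57, 121, 209, 321, 457
Δ²: 64, 88, 112, 136
Δ³: 24, 24, 24
The third differences are constant at 24.
Work back: 64 − 24 = 40;  57 − 40 = 17;  14 − 17 = -3

-3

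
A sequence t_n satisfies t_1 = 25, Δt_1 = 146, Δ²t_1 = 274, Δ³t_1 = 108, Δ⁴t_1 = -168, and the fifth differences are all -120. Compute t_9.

-3567

Build the table forward from the leading diagonal:
D5: -120, -120, -120, -120, -120, -120, -120, -120, -120
D4: -168, -288, -408, -528, -648, -768, -888, -1008, -1128
D3: 108, -60, -348, -756, -1284, -1932, -2700, -3588, -4596
D2: 274, 382, 322, -26, -782, -2066, -3998, -6698, -10286
D1: 146, 420, 802, 1124, 1098, 316, -1750, -5748, -12446
t: 25, 171, 591, 1393, 2517, 3615, 3931, 2181, -3567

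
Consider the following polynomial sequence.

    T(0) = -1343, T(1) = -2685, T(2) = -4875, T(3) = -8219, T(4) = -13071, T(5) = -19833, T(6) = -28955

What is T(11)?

-129075

First differences: -1342, -2190, -3344, -4852, -6762, -9122
Second differences: -848, -1154, -1508, -1910, -2360
Third differences: -306, -354, -402, -450
Fourth differences: -48, -48, -48
Constant fourth difference = -48, so extend:
-450 − 48 = -498;  -2360 − 498 = -2858;  -9122 − 2858 = -11980;  -28955 − 11980 = -40935
-498 − 48 = -546;  -2858 − 546 = -3404;  -11980 − 3404 = -15384;  -40935 − 15384 = -56319
-546 − 48 = -594;  -3404 − 594 = -3998;  -15384 − 3998 = -19382;  -56319 − 19382 = -75701
-594 − 48 = -642;  -3998 − 642 = -4640;  -19382 − 4640 = -24022;  -75701 − 24022 = -99723
-642 − 48 = -690;  -4640 − 690 = -5330;  -24022 − 5330 = -29352;  -99723 − 29352 = -129075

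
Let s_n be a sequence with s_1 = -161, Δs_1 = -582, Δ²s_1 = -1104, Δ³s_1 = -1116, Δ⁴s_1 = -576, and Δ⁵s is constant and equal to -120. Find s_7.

-51893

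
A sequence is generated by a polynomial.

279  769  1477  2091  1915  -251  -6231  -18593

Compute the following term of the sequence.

-40769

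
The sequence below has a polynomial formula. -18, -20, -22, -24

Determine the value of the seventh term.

-30

First differences: -2, -2, -2
The first differences are constant (-2).
-24 − 2 = -26
-26 − 2 = -28
-28 − 2 = -30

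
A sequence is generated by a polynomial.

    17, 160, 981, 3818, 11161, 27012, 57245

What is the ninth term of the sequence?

Δ: 143  821  2837  7343  15851  30233
Δ²: 678  2016  4506  8508  14382
Δ³: 1338  2490  4002  5874
Δ⁴: 1152  1512  1872
Δ⁵: 360  360
The fifth differences are constant (360).
1872 + 360 = 2232;  5874 + 2232 = 8106;  14382 + 8106 = 22488;  30233 + 22488 = 52721;  57245 + 52721 = 109966
2232 + 360 = 2592;  8106 + 2592 = 10698;  22488 + 10698 = 33186;  52721 + 33186 = 85907;  109966 + 85907 = 195873

195873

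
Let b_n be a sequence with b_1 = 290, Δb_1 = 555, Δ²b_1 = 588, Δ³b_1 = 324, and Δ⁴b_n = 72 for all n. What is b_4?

4043

Build the table forward from the leading diagonal:
Δ⁴: 72  72  72  72
Δ³: 324  396  468  540
Δ²: 588  912  1308  1776
Δ: 555  1143  2055  3363
b: 290  845  1988  4043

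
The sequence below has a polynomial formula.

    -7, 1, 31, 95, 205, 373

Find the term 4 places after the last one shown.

1865

Δ: 8, 30, 64, 110, 168
Δ²: 22, 34, 46, 58
Δ³: 12, 12, 12
Third differences constant at 12.
58 + 12 = 70;  168 + 70 = 238;  373 + 238 = 611
70 + 12 = 82;  238 + 82 = 320;  611 + 320 = 931
82 + 12 = 94;  320 + 94 = 414;  931 + 414 = 1345
94 + 12 = 106;  414 + 106 = 520;  1345 + 520 = 1865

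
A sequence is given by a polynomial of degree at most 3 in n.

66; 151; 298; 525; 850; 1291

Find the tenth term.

4575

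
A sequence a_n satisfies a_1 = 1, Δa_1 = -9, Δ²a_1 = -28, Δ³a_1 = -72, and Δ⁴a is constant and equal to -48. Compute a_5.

-539

Build the table forward from the leading diagonal:
D4: -48  -48  -48  -48  -48
D3: -72  -120  -168  -216  -264
D2: -28  -100  -220  -388  -604
D1: -9  -37  -137  -357  -745
a: 1  -8  -45  -182  -539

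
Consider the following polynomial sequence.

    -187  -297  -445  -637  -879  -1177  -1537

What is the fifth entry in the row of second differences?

-62

Δ: -110, -148, -192, -242, -298, -360
Δ²: -38, -44, -50, -56, -62
Δ³: -6, -6, -6, -6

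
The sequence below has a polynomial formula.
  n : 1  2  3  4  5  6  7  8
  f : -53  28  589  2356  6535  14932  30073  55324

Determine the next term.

95011

First differences: 81, 561, 1767, 4179, 8397, 15141, 25251
Second differences: 480, 1206, 2412, 4218, 6744, 10110
Third differences: 726, 1206, 1806, 2526, 3366
Fourth differences: 480, 600, 720, 840
Fifth differences: 120, 120, 120
Constant fifth difference = 120, so extend:
840 + 120 = 960;  3366 + 960 = 4326;  10110 + 4326 = 14436;  25251 + 14436 = 39687;  55324 + 39687 = 95011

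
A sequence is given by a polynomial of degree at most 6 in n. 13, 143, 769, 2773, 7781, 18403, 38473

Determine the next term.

73289

First differences: 130, 626, 2004, 5008, 10622, 20070
Second differences: 496, 1378, 3004, 5614, 9448
Third differences: 882, 1626, 2610, 3834
Fourth differences: 744, 984, 1224
Fifth differences: 240, 240
The fifth differences are constant (240).
1224 + 240 = 1464;  3834 + 1464 = 5298;  9448 + 5298 = 14746;  20070 + 14746 = 34816;  38473 + 34816 = 73289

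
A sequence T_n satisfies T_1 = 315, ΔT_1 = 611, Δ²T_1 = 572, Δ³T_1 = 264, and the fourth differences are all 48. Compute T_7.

Build the table forward from the leading diagonal:
Fourth differences: 48, 48, 48, 48, 48, 48, 48
Third differences: 264, 312, 360, 408, 456, 504, 552
Second differences: 572, 836, 1148, 1508, 1916, 2372, 2876
First differences: 611, 1183, 2019, 3167, 4675, 6591, 8963
T: 315, 926, 2109, 4128, 7295, 11970, 18561

18561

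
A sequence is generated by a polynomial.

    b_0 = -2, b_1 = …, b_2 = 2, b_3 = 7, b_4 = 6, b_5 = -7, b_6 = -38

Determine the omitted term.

Using the last 5 terms:
Δ: 5, -1, -13, -31
Δ²: -6, -12, -18
Δ³: -6, -6
Constant third difference = -6.
Extend backward: -6 + 6 = 0;  5 + 0 = 5;  2 − 5 = -3

-3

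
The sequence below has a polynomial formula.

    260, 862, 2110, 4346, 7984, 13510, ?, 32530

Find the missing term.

Using the first 6 terms:
First differences: 602  1248  2236  3638  5526
Second differences: 646  988  1402  1888
Third differences: 342  414  486
Fourth differences: 72  72
Constant fourth difference = 72.
Extend forward: 486 + 72 = 558;  1888 + 558 = 2446;  5526 + 2446 = 7972;  13510 + 7972 = 21482

21482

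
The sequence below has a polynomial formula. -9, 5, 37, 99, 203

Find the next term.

361

14, 32, 62, 104
18, 30, 42
12, 12
Constant third difference = 12, so extend:
42 + 12 = 54;  104 + 54 = 158;  203 + 158 = 361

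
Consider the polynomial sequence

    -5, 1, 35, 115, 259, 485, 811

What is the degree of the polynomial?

3

D1: 6, 34, 80, 144, 226, 326
D2: 28, 46, 64, 82, 100
D3: 18, 18, 18, 18
The third differences are constant, so the polynomial has degree 3.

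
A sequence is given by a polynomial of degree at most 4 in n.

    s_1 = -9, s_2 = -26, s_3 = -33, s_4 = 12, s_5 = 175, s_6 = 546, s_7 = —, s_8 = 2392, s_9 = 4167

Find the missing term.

Using the first 6 terms:
First differences: -17  -7  45  163  371
Second differences: 10  52  118  208
Third differences: 42  66  90
Fourth differences: 24  24
Constant fourth difference = 24.
Extend forward: 90 + 24 = 114;  208 + 114 = 322;  371 + 322 = 693;  546 + 693 = 1239

1239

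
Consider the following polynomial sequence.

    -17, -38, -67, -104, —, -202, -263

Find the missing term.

Using the first 4 terms:
Δ: -21, -29, -37
Δ²: -8, -8
Constant second difference = -8.
Extend forward: -37 − 8 = -45;  -104 − 45 = -149

-149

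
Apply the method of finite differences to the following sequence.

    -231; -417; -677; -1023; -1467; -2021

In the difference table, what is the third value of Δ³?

-12

D1: -186, -260, -346, -444, -554
D2: -74, -86, -98, -110
D3: -12, -12, -12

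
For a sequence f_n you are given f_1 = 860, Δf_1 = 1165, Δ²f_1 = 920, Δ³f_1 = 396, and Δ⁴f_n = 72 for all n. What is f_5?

12696

Build the table forward from the leading diagonal:
Fourth differences: 72, 72, 72, 72, 72
Third differences: 396, 468, 540, 612, 684
Second differences: 920, 1316, 1784, 2324, 2936
First differences: 1165, 2085, 3401, 5185, 7509
f: 860, 2025, 4110, 7511, 12696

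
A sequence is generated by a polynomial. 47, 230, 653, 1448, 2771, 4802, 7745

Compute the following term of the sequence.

11828

D1: 183, 423, 795, 1323, 2031, 2943
D2: 240, 372, 528, 708, 912
D3: 132, 156, 180, 204
D4: 24, 24, 24
Fourth differences constant at 24.
204 + 24 = 228;  912 + 228 = 1140;  2943 + 1140 = 4083;  7745 + 4083 = 11828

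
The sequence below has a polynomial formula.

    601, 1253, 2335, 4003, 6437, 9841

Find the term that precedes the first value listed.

652, 1082, 1668, 2434, 3404
430, 586, 766, 970
156, 180, 204
24, 24
The fourth differences are constant at 24.
Work back: 156 − 24 = 132;  430 − 132 = 298;  652 − 298 = 354;  601 − 354 = 247

247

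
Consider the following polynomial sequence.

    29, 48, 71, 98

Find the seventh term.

First differences: 19 , 23 , 27
Second differences: 4 , 4
Second differences constant at 4.
27 + 4 = 31;  98 + 31 = 129
31 + 4 = 35;  129 + 35 = 164
35 + 4 = 39;  164 + 39 = 203

203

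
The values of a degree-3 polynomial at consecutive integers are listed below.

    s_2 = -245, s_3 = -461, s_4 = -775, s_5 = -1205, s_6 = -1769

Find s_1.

-109

First differences: -216, -314, -430, -564
Second differences: -98, -116, -134
Third differences: -18, -18
The third differences are constant at -18.
Work back: -98 + 18 = -80;  -216 + 80 = -136;  -245 + 136 = -109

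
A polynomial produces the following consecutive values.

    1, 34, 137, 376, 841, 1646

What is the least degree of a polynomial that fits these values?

D1: 33, 103, 239, 465, 805
D2: 70, 136, 226, 340
D3: 66, 90, 114
D4: 24, 24
The fourth differences are constant, so the polynomial has degree 4.

4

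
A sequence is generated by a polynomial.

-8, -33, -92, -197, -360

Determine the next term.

-593

Δ: -25, -59, -105, -163
Δ²: -34, -46, -58
Δ³: -12, -12
The third differences are constant (-12).
-58 − 12 = -70;  -163 − 70 = -233;  -360 − 233 = -593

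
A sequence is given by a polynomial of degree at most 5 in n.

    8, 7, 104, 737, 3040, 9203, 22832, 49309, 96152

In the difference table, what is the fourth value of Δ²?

Δ: -1, 97, 633, 2303, 6163, 13629, 26477, 46843
Δ²: 98, 536, 1670, 3860, 7466, 12848, 20366
Δ³: 438, 1134, 2190, 3606, 5382, 7518
Δ⁴: 696, 1056, 1416, 1776, 2136
Δ⁵: 360, 360, 360, 360

3860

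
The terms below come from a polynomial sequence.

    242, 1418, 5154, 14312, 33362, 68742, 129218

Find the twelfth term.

1323168

1176, 3736, 9158, 19050, 35380, 60476
2560, 5422, 9892, 16330, 25096
2862, 4470, 6438, 8766
1608, 1968, 2328
360, 360
Constant fifth difference = 360, so extend:
2328 + 360 = 2688;  8766 + 2688 = 11454;  25096 + 11454 = 36550;  60476 + 36550 = 97026;  129218 + 97026 = 226244
2688 + 360 = 3048;  11454 + 3048 = 14502;  36550 + 14502 = 51052;  97026 + 51052 = 148078;  226244 + 148078 = 374322
3048 + 360 = 3408;  14502 + 3408 = 17910;  51052 + 17910 = 68962;  148078 + 68962 = 217040;  374322 + 217040 = 591362
3408 + 360 = 3768;  17910 + 3768 = 21678;  68962 + 21678 = 90640;  217040 + 90640 = 307680;  591362 + 307680 = 899042
3768 + 360 = 4128;  21678 + 4128 = 25806;  90640 + 25806 = 116446;  307680 + 116446 = 424126;  899042 + 424126 = 1323168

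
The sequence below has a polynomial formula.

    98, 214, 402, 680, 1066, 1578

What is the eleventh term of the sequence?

6658

D1: 116  188  278  386  512
D2: 72  90  108  126
D3: 18  18  18
Constant third difference = 18, so extend:
126 + 18 = 144;  512 + 144 = 656;  1578 + 656 = 2234
144 + 18 = 162;  656 + 162 = 818;  2234 + 818 = 3052
162 + 18 = 180;  818 + 180 = 998;  3052 + 998 = 4050
180 + 18 = 198;  998 + 198 = 1196;  4050 + 1196 = 5246
198 + 18 = 216;  1196 + 216 = 1412;  5246 + 1412 = 6658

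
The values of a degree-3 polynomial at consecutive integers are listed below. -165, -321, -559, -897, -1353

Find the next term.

D1: -156, -238, -338, -456
D2: -82, -100, -118
D3: -18, -18
Constant third difference = -18, so extend:
-118 − 18 = -136;  -456 − 136 = -592;  -1353 − 592 = -1945

-1945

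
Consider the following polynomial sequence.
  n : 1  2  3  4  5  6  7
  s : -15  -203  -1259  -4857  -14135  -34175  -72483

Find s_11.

-670235

-188  -1056  -3598  -9278  -20040  -38308
-868  -2542  -5680  -10762  -18268
-1674  -3138  -5082  -7506
-1464  -1944  -2424
-480  -480
Constant fifth difference = -480, so extend:
-2424 − 480 = -2904;  -7506 − 2904 = -10410;  -18268 − 10410 = -28678;  -38308 − 28678 = -66986;  -72483 − 66986 = -139469
-2904 − 480 = -3384;  -10410 − 3384 = -13794;  -28678 − 13794 = -42472;  -66986 − 42472 = -109458;  -139469 − 109458 = -248927
-3384 − 480 = -3864;  -13794 − 3864 = -17658;  -42472 − 17658 = -60130;  -109458 − 60130 = -169588;  -248927 − 169588 = -418515
-3864 − 480 = -4344;  -17658 − 4344 = -22002;  -60130 − 22002 = -82132;  -169588 − 82132 = -251720;  -418515 − 251720 = -670235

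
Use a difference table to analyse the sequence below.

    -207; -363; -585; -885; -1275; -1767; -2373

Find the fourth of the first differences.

D1: -156, -222, -300, -390, -492, -606
D2: -66, -78, -90, -102, -114
D3: -12, -12, -12, -12

-390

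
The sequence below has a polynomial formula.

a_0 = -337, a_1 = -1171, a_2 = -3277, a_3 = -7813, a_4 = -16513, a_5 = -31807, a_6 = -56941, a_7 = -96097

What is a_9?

-238603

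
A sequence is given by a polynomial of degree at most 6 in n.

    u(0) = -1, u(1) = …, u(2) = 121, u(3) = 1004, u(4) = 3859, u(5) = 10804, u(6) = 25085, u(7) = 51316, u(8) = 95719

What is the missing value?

Using the last 7 terms:
Δ: 883, 2855, 6945, 14281, 26231, 44403
Δ²: 1972, 4090, 7336, 11950, 18172
Δ³: 2118, 3246, 4614, 6222
Δ⁴: 1128, 1368, 1608
Δ⁵: 240, 240
Constant fifth difference = 240.
Extend backward: 1128 − 240 = 888;  2118 − 888 = 1230;  1972 − 1230 = 742;  883 − 742 = 141;  121 − 141 = -20

-20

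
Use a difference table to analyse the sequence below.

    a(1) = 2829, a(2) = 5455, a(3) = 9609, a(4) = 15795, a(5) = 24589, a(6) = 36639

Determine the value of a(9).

2626, 4154, 6186, 8794, 12050
1528, 2032, 2608, 3256
504, 576, 648
72, 72
Constant fourth difference = 72, so extend:
648 + 72 = 720;  3256 + 720 = 3976;  12050 + 3976 = 16026;  36639 + 16026 = 52665
720 + 72 = 792;  3976 + 792 = 4768;  16026 + 4768 = 20794;  52665 + 20794 = 73459
792 + 72 = 864;  4768 + 864 = 5632;  20794 + 5632 = 26426;  73459 + 26426 = 99885

99885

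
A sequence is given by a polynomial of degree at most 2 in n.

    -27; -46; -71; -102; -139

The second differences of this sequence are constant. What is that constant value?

D1: -19, -25, -31, -37
D2: -6, -6, -6

-6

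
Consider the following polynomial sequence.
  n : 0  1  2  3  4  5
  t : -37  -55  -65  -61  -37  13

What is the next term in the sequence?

Δ: -18 , -10 , 4 , 24 , 50
Δ²: 8 , 14 , 20 , 26
Δ³: 6 , 6 , 6
Third differences constant at 6.
26 + 6 = 32;  50 + 32 = 82;  13 + 82 = 95

95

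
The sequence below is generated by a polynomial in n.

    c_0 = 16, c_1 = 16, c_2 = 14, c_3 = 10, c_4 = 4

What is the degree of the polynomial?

0, -2, -4, -6
-2, -2, -2
The second differences are constant, so the polynomial has degree 2.

2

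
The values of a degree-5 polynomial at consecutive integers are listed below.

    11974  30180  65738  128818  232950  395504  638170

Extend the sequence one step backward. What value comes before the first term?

Δ: 18206, 35558, 63080, 104132, 162554, 242666
Δ²: 17352, 27522, 41052, 58422, 80112
Δ³: 10170, 13530, 17370, 21690
Δ⁴: 3360, 3840, 4320
Δ⁵: 480, 480
The fifth differences are constant at 480.
Work back: 3360 − 480 = 2880;  10170 − 2880 = 7290;  17352 − 7290 = 10062;  18206 − 10062 = 8144;  11974 − 8144 = 3830

3830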